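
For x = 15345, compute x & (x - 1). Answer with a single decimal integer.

15344

x = 11101111110001 = 15345
x - 1 = 11101111110000
AND   = 11101111110000 = 15344
(x & (x - 1) clears the lowest set bit of x.)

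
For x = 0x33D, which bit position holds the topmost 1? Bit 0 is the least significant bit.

0x33D = 1100111101
The topmost 1 is at position 9 (since 2^9 = 512 ≤ 829 < 1024).

9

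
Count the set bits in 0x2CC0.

5

0x2CC0 = 10110011000000
Count the 1s: 1 + 1 + 1 + 1 + 1 = 5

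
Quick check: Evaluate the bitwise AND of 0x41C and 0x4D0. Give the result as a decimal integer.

1040

0x41C = 10000011100
0x4D0 = 10011010000
AND → 10000010000 = 1040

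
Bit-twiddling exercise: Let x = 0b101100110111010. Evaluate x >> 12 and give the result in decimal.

x = 101100110111010
shift right by 12 → 000000000000101 = 5
(equivalently, floor(22970 / 4096))

5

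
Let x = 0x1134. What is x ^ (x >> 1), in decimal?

x = 1000100110100 = 4404
x>>1 = 0100010011010
XOR  = 1100110101110 = 6574
(x ^ (x >> 1) gives the standard binary-reflected Gray code of x.)

6574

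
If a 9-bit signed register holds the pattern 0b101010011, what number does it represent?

-173

pattern = 101010011 (MSB is 1 ⇒ negative)
Invert: 010101100, add 1 → 010101101 = 173, so the value is -173.
(Equivalently: 339 - 2^9 = 339 - 512 = -173.)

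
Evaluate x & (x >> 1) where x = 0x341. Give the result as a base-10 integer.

256

x = 1101000001 = 833
x>>1 = 0110100000
AND  = 0100000000 = 256
(x & (x >> 1) has a 1 wherever x has two consecutive 1 bits.)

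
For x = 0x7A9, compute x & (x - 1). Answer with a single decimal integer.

1960

x = 11110101001 = 1961
x - 1 = 11110101000
AND   = 11110101000 = 1960
(x & (x - 1) clears the lowest set bit of x.)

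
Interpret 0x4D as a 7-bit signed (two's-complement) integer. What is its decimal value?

-51

pattern = 1001101 (MSB is 1 ⇒ negative)
Invert: 0110010, add 1 → 0110011 = 51, so the value is -51.
(Equivalently: 77 - 2^7 = 77 - 128 = -51.)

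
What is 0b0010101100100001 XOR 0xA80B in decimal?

a = 0010101100100001
0xA80B = 1010100000001011
XOR → 1000001100101010 = 33578

33578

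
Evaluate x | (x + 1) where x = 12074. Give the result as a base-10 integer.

12075

x = 10111100101010 = 12074
x + 1 = 10111100101011
OR    = 10111100101011 = 12075
(x | (x + 1) sets the lowest cleared bit.)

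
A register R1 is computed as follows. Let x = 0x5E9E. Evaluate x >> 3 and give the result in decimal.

3027

0x5E9E = 101111010011110
shift right by 3 → 000101111010011 = 3027
(equivalently, floor(24222 / 8))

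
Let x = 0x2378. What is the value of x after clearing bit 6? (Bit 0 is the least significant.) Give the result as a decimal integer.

x = 010001101111000
bit 6 is currently 1; clear it via x & ~(1 << 6) = x & ~64
→ 010001100111000 = 9016

9016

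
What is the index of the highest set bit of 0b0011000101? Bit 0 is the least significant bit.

0b0011000101 = 11000101
The topmost 1 is at position 7 (since 2^7 = 128 ≤ 197 < 256).

7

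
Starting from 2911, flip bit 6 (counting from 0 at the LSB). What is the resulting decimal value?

2847

x = 000101101011111
bit 6 is currently 1; toggle it via x ^ (1 << 6) = x ^ 64
→ 000101100011111 = 2847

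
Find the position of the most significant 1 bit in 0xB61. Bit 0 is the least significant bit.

0xB61 = 101101100001
The topmost 1 is at position 11 (since 2^11 = 2048 ≤ 2913 < 4096).

11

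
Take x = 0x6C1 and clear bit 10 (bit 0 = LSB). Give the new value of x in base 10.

x = 011011000001
bit 10 is currently 1; clear it via x & ~(1 << 10) = x & ~1024
→ 001011000001 = 705

705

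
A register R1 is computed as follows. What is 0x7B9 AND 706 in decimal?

0x7B9 = 11110111001
706 = 01011000010
AND → 01010000000 = 640

640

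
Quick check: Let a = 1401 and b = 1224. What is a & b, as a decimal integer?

1401 = 10101111001
1224 = 10011001000
AND → 10001001000 = 1096

1096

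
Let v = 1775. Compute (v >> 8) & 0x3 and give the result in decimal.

2

v = 0011011101111
Shift right by 8: 00110
Mask low 2 bits: 10 = 2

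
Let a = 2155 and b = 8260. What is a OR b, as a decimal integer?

10351

2155 = 00100001101011
8260 = 10000001000100
 OR → 10100001101111 = 10351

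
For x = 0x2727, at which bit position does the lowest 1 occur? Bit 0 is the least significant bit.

0

0x2727 = 10011100100111
Trailing zeros: 0, so the lowest set bit is bit 0 (value 1).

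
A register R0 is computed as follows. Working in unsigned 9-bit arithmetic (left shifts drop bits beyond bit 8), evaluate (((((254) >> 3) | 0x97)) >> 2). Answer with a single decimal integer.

254 = 011111110
→ >> 3 → 000011111 = 31
0x97 = 010010111
→ | → 010011111 = 159
→ >> 2 → 000100111 = 39

39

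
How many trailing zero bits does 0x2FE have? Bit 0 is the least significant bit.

0x2FE = 1011111110
Trailing zeros: 1, so the lowest set bit is bit 1 (value 2).

1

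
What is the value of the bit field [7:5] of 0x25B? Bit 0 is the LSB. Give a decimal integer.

v = 1001011011
Shift right by 5: 10010
Mask low 3 bits: 010 = 2

2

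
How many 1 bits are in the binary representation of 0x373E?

10

0x373E = 11011100111110
Count the 1s: 1 + 1 + 1 + 1 + 1 + 1 + 1 + 1 + 1 + 1 = 10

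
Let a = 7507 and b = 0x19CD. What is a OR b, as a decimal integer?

7647

7507 = 1110101010011
0x19CD = 1100111001101
 OR → 1110111011111 = 7647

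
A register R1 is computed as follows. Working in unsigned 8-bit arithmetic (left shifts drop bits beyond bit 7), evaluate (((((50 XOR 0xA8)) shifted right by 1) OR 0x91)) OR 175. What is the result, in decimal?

255

50 = 00110010
0xA8 = 10101000
→ XOR → 10011010 = 154
→ shifted right by 1 → 01001101 = 77
0x91 = 10010001
→ OR → 11011101 = 221
175 = 10101111
→ OR → 11111111 = 255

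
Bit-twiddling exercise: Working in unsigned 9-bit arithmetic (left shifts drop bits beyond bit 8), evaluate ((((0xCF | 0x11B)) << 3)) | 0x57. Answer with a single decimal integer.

255

0xCF = 011001111
0x11B = 100011011
→ | → 111011111 = 479
→ << 3 (mod 2^9) → 011111000 = 248
0x57 = 001010111
→ | → 011111111 = 255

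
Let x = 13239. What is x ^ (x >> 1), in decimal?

x = 11001110110111 = 13239
x>>1 = 01100111011011
XOR  = 10101001101100 = 10860
(x ^ (x >> 1) gives the standard binary-reflected Gray code of x.)

10860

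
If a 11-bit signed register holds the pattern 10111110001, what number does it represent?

pattern = 10111110001 (MSB is 1 ⇒ negative)
Invert: 01000001110, add 1 → 01000001111 = 527, so the value is -527.
(Equivalently: 1521 - 2^11 = 1521 - 2048 = -527.)

-527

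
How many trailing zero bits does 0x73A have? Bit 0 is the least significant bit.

0x73A = 11100111010
Trailing zeros: 1, so the lowest set bit is bit 1 (value 2).

1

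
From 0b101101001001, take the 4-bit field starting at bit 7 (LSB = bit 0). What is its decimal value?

v = 101101001001
Shift right by 7: 10110
Mask low 4 bits: 0110 = 6

6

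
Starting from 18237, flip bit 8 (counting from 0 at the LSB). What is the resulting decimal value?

17981

x = 100011100111101
bit 8 is currently 1; toggle it via x ^ (1 << 8) = x ^ 256
→ 100011000111101 = 17981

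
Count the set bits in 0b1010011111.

n = 1010011111
Count the 1s: 1 + 1 + 1 + 1 + 1 + 1 + 1 = 7

7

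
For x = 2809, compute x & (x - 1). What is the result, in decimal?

2808

x = 101011111001 = 2809
x - 1 = 101011111000
AND   = 101011111000 = 2808
(x & (x - 1) clears the lowest set bit of x.)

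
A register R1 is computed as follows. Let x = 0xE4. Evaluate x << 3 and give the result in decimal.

1824

0xE4 = 00011100100
shift left by 3 → 11100100000 = 1824
(equivalently, 228 × 2^3 = 228 × 8)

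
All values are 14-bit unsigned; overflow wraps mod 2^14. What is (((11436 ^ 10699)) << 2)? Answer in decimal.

5532

11436 = 10110010101100
10699 = 10100111001011
→ ^ → 00010101100111 = 1383
→ << 2 (mod 2^14) → 01010110011100 = 5532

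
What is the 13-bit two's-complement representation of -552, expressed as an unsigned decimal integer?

7640

552 in 13 bits: 0001000101000
Invert: 1110111010111
Add 1:  1110111011000 = 7640
(Check: 2^13 - 552 = 8192 - 552 = 7640.)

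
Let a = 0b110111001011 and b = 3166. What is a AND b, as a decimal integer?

a = 110111001011
3166 = 110001011110
AND → 110001001010 = 3146

3146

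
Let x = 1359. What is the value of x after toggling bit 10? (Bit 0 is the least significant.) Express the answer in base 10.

x = 00010101001111
bit 10 is currently 1; toggle it via x ^ (1 << 10) = x ^ 1024
→ 00000101001111 = 335

335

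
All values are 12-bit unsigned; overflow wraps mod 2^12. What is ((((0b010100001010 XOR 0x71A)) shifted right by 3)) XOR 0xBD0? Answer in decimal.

2962

0b010100001010 = 010100001010
0x71A = 011100011010
→ XOR → 001000010000 = 528
→ shifted right by 3 → 000001000010 = 66
0xBD0 = 101111010000
→ XOR → 101110010010 = 2962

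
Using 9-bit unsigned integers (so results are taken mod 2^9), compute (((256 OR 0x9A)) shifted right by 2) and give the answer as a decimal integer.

256 = 100000000
0x9A = 010011010
→ OR → 110011010 = 410
→ shifted right by 2 → 001100110 = 102

102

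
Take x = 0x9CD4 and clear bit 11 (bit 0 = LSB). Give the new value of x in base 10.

38100

x = 1001110011010100
bit 11 is currently 1; clear it via x & ~(1 << 11) = x & ~2048
→ 1001010011010100 = 38100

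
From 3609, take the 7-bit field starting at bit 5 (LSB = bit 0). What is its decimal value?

112

v = 0111000011001
Shift right by 5: 01110000
Mask low 7 bits: 1110000 = 112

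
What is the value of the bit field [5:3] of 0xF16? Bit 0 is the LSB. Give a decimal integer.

2

v = 0111100010110
Shift right by 3: 0111100010
Mask low 3 bits: 010 = 2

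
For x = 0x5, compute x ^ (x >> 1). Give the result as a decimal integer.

7

x = 101 = 5
x>>1 = 010
XOR  = 111 = 7
(x ^ (x >> 1) gives the standard binary-reflected Gray code of x.)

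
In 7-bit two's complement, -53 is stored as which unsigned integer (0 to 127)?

75

53 in 7 bits: 0110101
Invert: 1001010
Add 1:  1001011 = 75
(Check: 2^7 - 53 = 128 - 53 = 75.)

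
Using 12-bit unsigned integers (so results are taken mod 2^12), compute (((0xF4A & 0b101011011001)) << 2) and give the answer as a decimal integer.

2336

0xF4A = 111101001010
0b101011011001 = 101011011001
→ & → 101001001000 = 2632
→ << 2 (mod 2^12) → 100100100000 = 2336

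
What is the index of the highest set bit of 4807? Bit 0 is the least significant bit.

4807 = 1001011000111
The topmost 1 is at position 12 (since 2^12 = 4096 ≤ 4807 < 8192).

12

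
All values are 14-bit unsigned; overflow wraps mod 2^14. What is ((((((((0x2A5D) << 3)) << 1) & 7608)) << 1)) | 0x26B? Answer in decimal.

2923

0x2A5D = 10101001011101
→ << 3 (mod 2^14) → 01001011101000 = 4840
→ << 1 (mod 2^14) → 10010111010000 = 9680
7608 = 01110110111000
→ & → 00010110010000 = 1424
→ << 1 (mod 2^14) → 00101100100000 = 2848
0x26B = 00001001101011
→ | → 00101101101011 = 2923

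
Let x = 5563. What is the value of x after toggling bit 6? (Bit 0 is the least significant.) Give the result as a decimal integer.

x = 1010110111011
bit 6 is currently 0; toggle it via x ^ (1 << 6) = x ^ 64
→ 1010111111011 = 5627

5627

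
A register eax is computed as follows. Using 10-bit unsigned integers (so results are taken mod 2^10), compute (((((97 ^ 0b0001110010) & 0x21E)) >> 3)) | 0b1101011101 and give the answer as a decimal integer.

97 = 0001100001
0b0001110010 = 0001110010
→ ^ → 0000010011 = 19
0x21E = 1000011110
→ & → 0000010010 = 18
→ >> 3 → 0000000010 = 2
0b1101011101 = 1101011101
→ | → 1101011111 = 863

863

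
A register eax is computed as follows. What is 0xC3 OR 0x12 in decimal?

0xC3 = 11000011
0x12 = 00010010
 OR → 11010011 = 211

211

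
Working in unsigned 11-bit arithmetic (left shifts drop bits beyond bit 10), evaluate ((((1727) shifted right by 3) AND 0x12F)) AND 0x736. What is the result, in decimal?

1727 = 11010111111
→ shifted right by 3 → 00011010111 = 215
0x12F = 00100101111
→ AND → 00000000111 = 7
0x736 = 11100110110
→ AND → 00000000110 = 6

6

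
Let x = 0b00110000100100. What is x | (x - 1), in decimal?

x = 110000100100 = 3108
x - 1 = 110000100011
OR    = 110000100111 = 3111
(x | (x - 1) sets all bits below the lowest set bit.)

3111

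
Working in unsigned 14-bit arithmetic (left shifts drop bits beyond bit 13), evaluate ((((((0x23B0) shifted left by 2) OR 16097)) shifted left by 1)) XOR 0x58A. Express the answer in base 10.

14408

0x23B0 = 10001110110000
→ shifted left by 2 (mod 2^14) → 00111011000000 = 3776
16097 = 11111011100001
→ OR → 11111011100001 = 16097
→ shifted left by 1 (mod 2^14) → 11110111000010 = 15810
0x58A = 00010110001010
→ XOR → 11100001001000 = 14408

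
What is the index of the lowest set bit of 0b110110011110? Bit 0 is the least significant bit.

1

0b110110011110 = 110110011110
Trailing zeros: 1, so the lowest set bit is bit 1 (value 2).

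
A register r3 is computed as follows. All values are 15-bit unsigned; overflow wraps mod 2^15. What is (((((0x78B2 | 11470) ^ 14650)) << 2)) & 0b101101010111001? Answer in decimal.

0x78B2 = 111100010110010
11470 = 010110011001110
→ | → 111110011111110 = 31998
14650 = 011100100111010
→ ^ → 100010111000100 = 17860
→ << 2 (mod 2^15) → 001011100010000 = 5904
0b101101010111001 = 101101010111001
→ & → 001001000010000 = 4624

4624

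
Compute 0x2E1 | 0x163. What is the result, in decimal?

0x2E1 = 1011100001
0x163 = 0101100011
 OR → 1111100011 = 995

995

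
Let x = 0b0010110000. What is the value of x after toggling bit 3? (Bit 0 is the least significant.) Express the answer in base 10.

184

x = 0010110000
bit 3 is currently 0; toggle it via x ^ (1 << 3) = x ^ 8
→ 0010111000 = 184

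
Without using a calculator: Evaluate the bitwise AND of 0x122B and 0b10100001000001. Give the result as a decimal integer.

0x122B = 01001000101011
b = 10100001000001
AND → 00000000000001 = 1

1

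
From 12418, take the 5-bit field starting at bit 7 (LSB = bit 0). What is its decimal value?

v = 11000010000010
Shift right by 7: 1100001
Mask low 5 bits: 00001 = 1

1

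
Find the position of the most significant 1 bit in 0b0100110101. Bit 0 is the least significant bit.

0b0100110101 = 100110101
The topmost 1 is at position 8 (since 2^8 = 256 ≤ 309 < 512).

8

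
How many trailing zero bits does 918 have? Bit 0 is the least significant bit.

1

918 = 1110010110
Trailing zeros: 1, so the lowest set bit is bit 1 (value 2).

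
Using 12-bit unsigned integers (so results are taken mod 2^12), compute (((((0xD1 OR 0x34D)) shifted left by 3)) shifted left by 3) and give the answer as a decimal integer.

0xD1 = 000011010001
0x34D = 001101001101
→ OR → 001111011101 = 989
→ shifted left by 3 (mod 2^12) → 111011101000 = 3816
→ shifted left by 3 (mod 2^12) → 011101000000 = 1856

1856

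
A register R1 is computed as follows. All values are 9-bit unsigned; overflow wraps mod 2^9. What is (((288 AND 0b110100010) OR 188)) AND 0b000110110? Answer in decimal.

52

288 = 100100000
0b110100010 = 110100010
→ AND → 100100000 = 288
188 = 010111100
→ OR → 110111100 = 444
0b000110110 = 000110110
→ AND → 000110100 = 52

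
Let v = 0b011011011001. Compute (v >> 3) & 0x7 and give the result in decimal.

3

v = 011011011001
Shift right by 3: 011011011
Mask low 3 bits: 011 = 3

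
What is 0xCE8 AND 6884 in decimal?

2272

0xCE8 = 0110011101000
6884 = 1101011100100
AND → 0100011100000 = 2272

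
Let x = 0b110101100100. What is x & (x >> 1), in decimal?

x = 110101100100 = 3428
x>>1 = 011010110010
AND  = 010000100000 = 1056
(x & (x >> 1) has a 1 wherever x has two consecutive 1 bits.)

1056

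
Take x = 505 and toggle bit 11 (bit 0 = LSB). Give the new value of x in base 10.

x = 0000111111001
bit 11 is currently 0; toggle it via x ^ (1 << 11) = x ^ 2048
→ 0100111111001 = 2553

2553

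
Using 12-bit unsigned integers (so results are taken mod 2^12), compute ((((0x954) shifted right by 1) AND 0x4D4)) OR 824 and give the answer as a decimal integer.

1976

0x954 = 100101010100
→ shifted right by 1 → 010010101010 = 1194
0x4D4 = 010011010100
→ AND → 010010000000 = 1152
824 = 001100111000
→ OR → 011110111000 = 1976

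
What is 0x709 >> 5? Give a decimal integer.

56

0x709 = 11100001001
shift right by 5 → 00000111000 = 56
(equivalently, floor(1801 / 32))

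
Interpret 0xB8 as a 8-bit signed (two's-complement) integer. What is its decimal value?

pattern = 10111000 (MSB is 1 ⇒ negative)
Invert: 01000111, add 1 → 01001000 = 72, so the value is -72.
(Equivalently: 184 - 2^8 = 184 - 256 = -72.)

-72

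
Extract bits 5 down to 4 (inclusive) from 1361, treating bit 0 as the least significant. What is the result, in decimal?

1

v = 010101010001
Shift right by 4: 01010101
Mask low 2 bits: 01 = 1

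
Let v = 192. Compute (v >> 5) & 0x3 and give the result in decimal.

2

v = 0011000000
Shift right by 5: 00110
Mask low 2 bits: 10 = 2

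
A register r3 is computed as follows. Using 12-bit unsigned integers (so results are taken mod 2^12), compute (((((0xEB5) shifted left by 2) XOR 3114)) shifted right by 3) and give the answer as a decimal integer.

223

0xEB5 = 111010110101
→ shifted left by 2 (mod 2^12) → 101011010100 = 2772
3114 = 110000101010
→ XOR → 011011111110 = 1790
→ shifted right by 3 → 000011011111 = 223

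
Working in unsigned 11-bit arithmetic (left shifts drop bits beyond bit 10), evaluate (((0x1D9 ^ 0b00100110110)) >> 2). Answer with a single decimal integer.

59

0x1D9 = 00111011001
0b00100110110 = 00100110110
→ ^ → 00011101111 = 239
→ >> 2 → 00000111011 = 59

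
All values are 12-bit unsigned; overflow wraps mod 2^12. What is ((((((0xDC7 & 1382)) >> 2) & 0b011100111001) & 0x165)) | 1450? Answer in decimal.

0xDC7 = 110111000111
1382 = 010101100110
→ & → 010101000110 = 1350
→ >> 2 → 000101010001 = 337
0b011100111001 = 011100111001
→ & → 000100010001 = 273
0x165 = 000101100101
→ & → 000100000001 = 257
1450 = 010110101010
→ | → 010110101011 = 1451

1451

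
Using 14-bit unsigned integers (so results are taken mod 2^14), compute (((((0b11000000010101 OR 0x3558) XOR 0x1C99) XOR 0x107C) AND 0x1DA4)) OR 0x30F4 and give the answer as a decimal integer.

14836

0b11000000010101 = 11000000010101
0x3558 = 11010101011000
→ OR → 11010101011101 = 13661
0x1C99 = 01110010011001
→ XOR → 10100111000100 = 10692
0x107C = 01000001111100
→ XOR → 11100110111000 = 14776
0x1DA4 = 01110110100100
→ AND → 01100110100000 = 6560
0x30F4 = 11000011110100
→ OR → 11100111110100 = 14836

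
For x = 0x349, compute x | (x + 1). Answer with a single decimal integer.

843

x = 1101001001 = 841
x + 1 = 1101001010
OR    = 1101001011 = 843
(x | (x + 1) sets the lowest cleared bit.)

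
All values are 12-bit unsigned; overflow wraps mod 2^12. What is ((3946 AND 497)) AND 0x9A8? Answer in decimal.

288

3946 = 111101101010
497 = 000111110001
→ AND → 000101100000 = 352
0x9A8 = 100110101000
→ AND → 000100100000 = 288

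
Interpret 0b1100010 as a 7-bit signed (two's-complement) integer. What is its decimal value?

pattern = 1100010 (MSB is 1 ⇒ negative)
Invert: 0011101, add 1 → 0011110 = 30, so the value is -30.
(Equivalently: 98 - 2^7 = 98 - 128 = -30.)

-30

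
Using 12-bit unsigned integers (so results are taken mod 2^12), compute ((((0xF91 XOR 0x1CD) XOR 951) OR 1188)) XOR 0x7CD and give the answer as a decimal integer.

0xF91 = 111110010001
0x1CD = 000111001101
→ XOR → 111001011100 = 3676
951 = 001110110111
→ XOR → 110111101011 = 3563
1188 = 010010100100
→ OR → 110111101111 = 3567
0x7CD = 011111001101
→ XOR → 101000100010 = 2594

2594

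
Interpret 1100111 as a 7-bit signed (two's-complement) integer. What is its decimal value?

pattern = 1100111 (MSB is 1 ⇒ negative)
Invert: 0011000, add 1 → 0011001 = 25, so the value is -25.
(Equivalently: 103 - 2^7 = 103 - 128 = -25.)

-25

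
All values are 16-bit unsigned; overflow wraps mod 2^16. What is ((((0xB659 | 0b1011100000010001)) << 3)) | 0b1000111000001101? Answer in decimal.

65229

0xB659 = 1011011001011001
0b1011100000010001 = 1011100000010001
→ | → 1011111001011001 = 48729
→ << 3 (mod 2^16) → 1111001011001000 = 62152
0b1000111000001101 = 1000111000001101
→ | → 1111111011001101 = 65229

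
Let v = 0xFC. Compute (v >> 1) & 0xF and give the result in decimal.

14

v = 11111100
Shift right by 1: 1111110
Mask low 4 bits: 1110 = 14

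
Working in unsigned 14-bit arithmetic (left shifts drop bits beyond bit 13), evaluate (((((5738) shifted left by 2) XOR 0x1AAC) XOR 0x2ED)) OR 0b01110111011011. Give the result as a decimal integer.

7675

5738 = 01011001101010
→ shifted left by 2 (mod 2^14) → 01100110101000 = 6568
0x1AAC = 01101010101100
→ XOR → 00001100000100 = 772
0x2ED = 00001011101101
→ XOR → 00000111101001 = 489
0b01110111011011 = 01110111011011
→ OR → 01110111111011 = 7675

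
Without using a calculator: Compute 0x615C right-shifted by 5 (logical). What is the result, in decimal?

0x615C = 110000101011100
shift right by 5 → 000001100001010 = 778
(equivalently, floor(24924 / 32))

778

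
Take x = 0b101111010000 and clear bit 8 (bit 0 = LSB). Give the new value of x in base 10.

x = 101111010000
bit 8 is currently 1; clear it via x & ~(1 << 8) = x & ~256
→ 101011010000 = 2768

2768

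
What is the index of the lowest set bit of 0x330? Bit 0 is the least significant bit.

0x330 = 1100110000
Trailing zeros: 4, so the lowest set bit is bit 4 (value 16).

4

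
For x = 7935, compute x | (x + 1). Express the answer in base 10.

8191

x = 1111011111111 = 7935
x + 1 = 1111100000000
OR    = 1111111111111 = 8191
(x | (x + 1) sets the lowest cleared bit.)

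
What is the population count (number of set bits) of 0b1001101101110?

n = 1001101101110
Count the 1s: 1 + 1 + 1 + 1 + 1 + 1 + 1 + 1 = 8

8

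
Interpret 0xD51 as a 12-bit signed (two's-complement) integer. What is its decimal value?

pattern = 110101010001 (MSB is 1 ⇒ negative)
Invert: 001010101110, add 1 → 001010101111 = 687, so the value is -687.
(Equivalently: 3409 - 2^12 = 3409 - 4096 = -687.)

-687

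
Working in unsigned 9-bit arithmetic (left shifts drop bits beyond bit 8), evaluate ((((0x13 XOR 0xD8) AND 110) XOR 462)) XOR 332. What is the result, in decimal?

0x13 = 000010011
0xD8 = 011011000
→ XOR → 011001011 = 203
110 = 001101110
→ AND → 001001010 = 74
462 = 111001110
→ XOR → 110000100 = 388
332 = 101001100
→ XOR → 011001000 = 200

200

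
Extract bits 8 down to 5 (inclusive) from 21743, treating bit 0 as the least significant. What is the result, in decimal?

v = 101010011101111
Shift right by 5: 1010100111
Mask low 4 bits: 0111 = 7

7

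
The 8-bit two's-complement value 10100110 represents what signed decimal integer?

pattern = 10100110 (MSB is 1 ⇒ negative)
Invert: 01011001, add 1 → 01011010 = 90, so the value is -90.
(Equivalently: 166 - 2^8 = 166 - 256 = -90.)

-90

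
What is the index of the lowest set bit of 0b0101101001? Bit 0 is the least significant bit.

0

0b0101101001 = 101101001
Trailing zeros: 0, so the lowest set bit is bit 0 (value 1).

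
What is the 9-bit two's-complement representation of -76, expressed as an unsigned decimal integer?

436

76 in 9 bits: 001001100
Invert: 110110011
Add 1:  110110100 = 436
(Check: 2^9 - 76 = 512 - 76 = 436.)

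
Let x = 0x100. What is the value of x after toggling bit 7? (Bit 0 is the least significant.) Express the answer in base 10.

x = 0100000000
bit 7 is currently 0; toggle it via x ^ (1 << 7) = x ^ 128
→ 0110000000 = 384

384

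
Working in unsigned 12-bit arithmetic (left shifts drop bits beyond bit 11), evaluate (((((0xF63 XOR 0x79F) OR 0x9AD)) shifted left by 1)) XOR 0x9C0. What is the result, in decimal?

0xF63 = 111101100011
0x79F = 011110011111
→ XOR → 100011111100 = 2300
0x9AD = 100110101101
→ OR → 100111111101 = 2557
→ shifted left by 1 (mod 2^12) → 001111111010 = 1018
0x9C0 = 100111000000
→ XOR → 101000111010 = 2618

2618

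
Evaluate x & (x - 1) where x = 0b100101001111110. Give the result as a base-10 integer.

19068

x = 100101001111110 = 19070
x - 1 = 100101001111101
AND   = 100101001111100 = 19068
(x & (x - 1) clears the lowest set bit of x.)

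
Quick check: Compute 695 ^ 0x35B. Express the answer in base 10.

695 = 1010110111
0x35B = 1101011011
XOR → 0111101100 = 492

492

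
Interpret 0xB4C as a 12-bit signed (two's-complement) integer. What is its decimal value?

-1204

pattern = 101101001100 (MSB is 1 ⇒ negative)
Invert: 010010110011, add 1 → 010010110100 = 1204, so the value is -1204.
(Equivalently: 2892 - 2^12 = 2892 - 4096 = -1204.)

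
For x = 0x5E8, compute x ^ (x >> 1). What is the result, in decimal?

x = 10111101000 = 1512
x>>1 = 01011110100
XOR  = 11100011100 = 1820
(x ^ (x >> 1) gives the standard binary-reflected Gray code of x.)

1820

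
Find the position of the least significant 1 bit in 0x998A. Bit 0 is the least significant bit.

1

0x998A = 1001100110001010
Trailing zeros: 1, so the lowest set bit is bit 1 (value 2).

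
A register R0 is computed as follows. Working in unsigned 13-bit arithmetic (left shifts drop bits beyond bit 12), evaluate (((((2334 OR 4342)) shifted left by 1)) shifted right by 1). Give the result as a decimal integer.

2558

2334 = 0100100011110
4342 = 1000011110110
→ OR → 1100111111110 = 6654
→ shifted left by 1 (mod 2^13) → 1001111111100 = 5116
→ shifted right by 1 → 0100111111110 = 2558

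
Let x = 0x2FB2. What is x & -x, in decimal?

2

x = 10111110110010 = 12210
-x (two's complement) = …01000001001110
AND   = 00000000000010 = 2
(x & -x isolates the lowest set bit of x.)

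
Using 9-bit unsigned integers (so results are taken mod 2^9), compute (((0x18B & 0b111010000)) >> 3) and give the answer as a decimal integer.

0x18B = 110001011
0b111010000 = 111010000
→ & → 110000000 = 384
→ >> 3 → 000110000 = 48

48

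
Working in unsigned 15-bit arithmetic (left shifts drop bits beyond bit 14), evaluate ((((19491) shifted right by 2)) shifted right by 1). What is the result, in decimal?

2436

19491 = 100110000100011
→ shifted right by 2 → 001001100001000 = 4872
→ shifted right by 1 → 000100110000100 = 2436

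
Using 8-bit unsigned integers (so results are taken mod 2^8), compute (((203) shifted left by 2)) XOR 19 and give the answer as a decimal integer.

63

203 = 11001011
→ shifted left by 2 (mod 2^8) → 00101100 = 44
19 = 00010011
→ XOR → 00111111 = 63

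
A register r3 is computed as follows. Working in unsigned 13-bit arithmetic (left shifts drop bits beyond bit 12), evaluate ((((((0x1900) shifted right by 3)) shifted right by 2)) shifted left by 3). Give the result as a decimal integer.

0x1900 = 1100100000000
→ shifted right by 3 → 0001100100000 = 800
→ shifted right by 2 → 0000011001000 = 200
→ shifted left by 3 (mod 2^13) → 0011001000000 = 1600

1600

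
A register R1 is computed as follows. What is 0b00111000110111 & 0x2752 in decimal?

1554

a = 00111000110111
0x2752 = 10011101010010
AND → 00011000010010 = 1554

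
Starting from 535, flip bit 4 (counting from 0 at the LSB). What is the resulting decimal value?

519

x = 1000010111
bit 4 is currently 1; toggle it via x ^ (1 << 4) = x ^ 16
→ 1000000111 = 519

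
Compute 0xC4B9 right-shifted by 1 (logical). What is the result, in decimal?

0xC4B9 = 1100010010111001
shift right by 1 → 0110001001011100 = 25180
(equivalently, floor(50361 / 2))

25180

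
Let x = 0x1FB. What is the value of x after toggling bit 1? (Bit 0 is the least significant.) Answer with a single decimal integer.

505

x = 0111111011
bit 1 is currently 1; toggle it via x ^ (1 << 1) = x ^ 2
→ 0111111001 = 505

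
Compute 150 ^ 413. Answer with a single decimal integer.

267

150 = 010010110
413 = 110011101
XOR → 100001011 = 267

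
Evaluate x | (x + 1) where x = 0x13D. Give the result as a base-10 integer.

x = 100111101 = 317
x + 1 = 100111110
OR    = 100111111 = 319
(x | (x + 1) sets the lowest cleared bit.)

319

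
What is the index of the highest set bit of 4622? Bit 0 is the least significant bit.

12

4622 = 1001000001110
The topmost 1 is at position 12 (since 2^12 = 4096 ≤ 4622 < 8192).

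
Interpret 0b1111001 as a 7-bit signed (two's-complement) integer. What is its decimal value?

-7

pattern = 1111001 (MSB is 1 ⇒ negative)
Invert: 0000110, add 1 → 0000111 = 7, so the value is -7.
(Equivalently: 121 - 2^7 = 121 - 128 = -7.)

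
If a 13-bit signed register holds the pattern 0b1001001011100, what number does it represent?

-3492

pattern = 1001001011100 (MSB is 1 ⇒ negative)
Invert: 0110110100011, add 1 → 0110110100100 = 3492, so the value is -3492.
(Equivalently: 4700 - 2^13 = 4700 - 8192 = -3492.)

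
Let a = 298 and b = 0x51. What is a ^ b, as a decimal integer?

379

298 = 100101010
0x51 = 001010001
XOR → 101111011 = 379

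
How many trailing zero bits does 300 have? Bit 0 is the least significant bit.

300 = 100101100
Trailing zeros: 2, so the lowest set bit is bit 2 (value 4).

2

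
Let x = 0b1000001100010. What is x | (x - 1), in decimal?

x = 1000001100010 = 4194
x - 1 = 1000001100001
OR    = 1000001100011 = 4195
(x | (x - 1) sets all bits below the lowest set bit.)

4195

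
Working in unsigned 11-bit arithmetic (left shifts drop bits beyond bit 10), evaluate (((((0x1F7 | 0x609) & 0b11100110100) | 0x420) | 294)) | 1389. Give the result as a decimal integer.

1919

0x1F7 = 00111110111
0x609 = 11000001001
→ | → 11111111111 = 2047
0b11100110100 = 11100110100
→ & → 11100110100 = 1844
0x420 = 10000100000
→ | → 11100110100 = 1844
294 = 00100100110
→ | → 11100110110 = 1846
1389 = 10101101101
→ | → 11101111111 = 1919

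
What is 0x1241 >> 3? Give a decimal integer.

584

0x1241 = 1001001000001
shift right by 3 → 0001001001000 = 584
(equivalently, floor(4673 / 8))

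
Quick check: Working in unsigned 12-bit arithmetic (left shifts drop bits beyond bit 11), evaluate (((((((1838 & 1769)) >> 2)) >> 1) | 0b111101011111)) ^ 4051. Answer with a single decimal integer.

1838 = 011100101110
1769 = 011011101001
→ & → 011000101000 = 1576
→ >> 2 → 000110001010 = 394
→ >> 1 → 000011000101 = 197
0b111101011111 = 111101011111
→ | → 111111011111 = 4063
4051 = 111111010011
→ ^ → 000000001100 = 12

12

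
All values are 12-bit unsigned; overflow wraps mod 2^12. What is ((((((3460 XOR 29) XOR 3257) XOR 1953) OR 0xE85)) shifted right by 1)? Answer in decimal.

3460 = 110110000100
29 = 000000011101
→ XOR → 110110011001 = 3481
3257 = 110010111001
→ XOR → 000100100000 = 288
1953 = 011110100001
→ XOR → 011010000001 = 1665
0xE85 = 111010000101
→ OR → 111010000101 = 3717
→ shifted right by 1 → 011101000010 = 1858

1858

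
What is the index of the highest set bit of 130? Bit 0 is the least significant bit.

7

130 = 10000010
The topmost 1 is at position 7 (since 2^7 = 128 ≤ 130 < 256).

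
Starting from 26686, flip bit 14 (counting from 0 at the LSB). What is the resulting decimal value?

x = 110100000111110
bit 14 is currently 1; toggle it via x ^ (1 << 14) = x ^ 16384
→ 010100000111110 = 10302

10302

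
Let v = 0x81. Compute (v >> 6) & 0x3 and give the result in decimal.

v = 010000001
Shift right by 6: 010
Mask low 2 bits: 10 = 2

2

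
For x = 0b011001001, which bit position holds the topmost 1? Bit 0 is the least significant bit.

7

0b011001001 = 11001001
The topmost 1 is at position 7 (since 2^7 = 128 ≤ 201 < 256).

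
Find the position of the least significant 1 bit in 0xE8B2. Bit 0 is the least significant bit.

0xE8B2 = 1110100010110010
Trailing zeros: 1, so the lowest set bit is bit 1 (value 2).

1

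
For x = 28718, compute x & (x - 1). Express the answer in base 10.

x = 111000000101110 = 28718
x - 1 = 111000000101101
AND   = 111000000101100 = 28716
(x & (x - 1) clears the lowest set bit of x.)

28716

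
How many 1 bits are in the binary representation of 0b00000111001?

n = 111001
Count the 1s: 1 + 1 + 1 + 1 = 4

4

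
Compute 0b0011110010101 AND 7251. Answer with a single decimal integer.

1041

a = 0011110010101
7251 = 1110001010011
AND → 0010000010001 = 1041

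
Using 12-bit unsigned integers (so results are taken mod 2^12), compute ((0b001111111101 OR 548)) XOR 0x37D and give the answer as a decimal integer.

0b001111111101 = 001111111101
548 = 001000100100
→ OR → 001111111101 = 1021
0x37D = 001101111101
→ XOR → 000010000000 = 128

128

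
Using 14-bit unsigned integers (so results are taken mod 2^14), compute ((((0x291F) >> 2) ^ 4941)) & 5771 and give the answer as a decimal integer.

0x291F = 10100100011111
→ >> 2 → 00101001000111 = 2631
4941 = 01001101001101
→ ^ → 01100100001010 = 6410
5771 = 01011010001011
→ & → 01000000001010 = 4106

4106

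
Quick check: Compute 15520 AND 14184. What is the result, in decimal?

15520 = 11110010100000
14184 = 11011101101000
AND → 11010000100000 = 13344

13344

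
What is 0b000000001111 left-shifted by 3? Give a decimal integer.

120

x = 0001111
shift left by 3 → 1111000 = 120
(equivalently, 15 × 2^3 = 15 × 8)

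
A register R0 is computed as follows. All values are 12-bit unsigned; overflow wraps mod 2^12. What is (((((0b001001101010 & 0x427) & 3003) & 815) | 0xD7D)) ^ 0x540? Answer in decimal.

2111

0b001001101010 = 001001101010
0x427 = 010000100111
→ & → 000000100010 = 34
3003 = 101110111011
→ & → 000000100010 = 34
815 = 001100101111
→ & → 000000100010 = 34
0xD7D = 110101111101
→ | → 110101111111 = 3455
0x540 = 010101000000
→ ^ → 100000111111 = 2111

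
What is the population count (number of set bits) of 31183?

31183 = 111100111001111
Count the 1s: 1 + 1 + 1 + 1 + 1 + 1 + 1 + 1 + 1 + 1 + 1 = 11

11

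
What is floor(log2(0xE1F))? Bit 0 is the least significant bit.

11

0xE1F = 111000011111
The topmost 1 is at position 11 (since 2^11 = 2048 ≤ 3615 < 4096).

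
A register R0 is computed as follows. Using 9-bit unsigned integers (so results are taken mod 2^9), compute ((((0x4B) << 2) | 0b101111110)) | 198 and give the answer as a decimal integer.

0x4B = 001001011
→ << 2 (mod 2^9) → 100101100 = 300
0b101111110 = 101111110
→ | → 101111110 = 382
198 = 011000110
→ | → 111111110 = 510

510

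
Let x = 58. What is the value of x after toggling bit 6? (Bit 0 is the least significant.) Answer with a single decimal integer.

x = 000000111010
bit 6 is currently 0; toggle it via x ^ (1 << 6) = x ^ 64
→ 000001111010 = 122

122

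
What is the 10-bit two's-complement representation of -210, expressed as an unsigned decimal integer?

814

210 in 10 bits: 0011010010
Invert: 1100101101
Add 1:  1100101110 = 814
(Check: 2^10 - 210 = 1024 - 210 = 814.)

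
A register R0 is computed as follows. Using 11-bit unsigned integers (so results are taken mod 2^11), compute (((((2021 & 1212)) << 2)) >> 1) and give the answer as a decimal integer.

2021 = 11111100101
1212 = 10010111100
→ & → 10010100100 = 1188
→ << 2 (mod 2^11) → 01010010000 = 656
→ >> 1 → 00101001000 = 328

328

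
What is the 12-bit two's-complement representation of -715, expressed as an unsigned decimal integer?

3381

715 in 12 bits: 001011001011
Invert: 110100110100
Add 1:  110100110101 = 3381
(Check: 2^12 - 715 = 4096 - 715 = 3381.)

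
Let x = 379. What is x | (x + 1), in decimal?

x = 101111011 = 379
x + 1 = 101111100
OR    = 101111111 = 383
(x | (x + 1) sets the lowest cleared bit.)

383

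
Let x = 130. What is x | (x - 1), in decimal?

131

x = 10000010 = 130
x - 1 = 10000001
OR    = 10000011 = 131
(x | (x - 1) sets all bits below the lowest set bit.)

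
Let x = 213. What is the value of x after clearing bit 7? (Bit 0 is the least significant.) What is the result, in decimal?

x = 11010101
bit 7 is currently 1; clear it via x & ~(1 << 7) = x & ~128
→ 01010101 = 85

85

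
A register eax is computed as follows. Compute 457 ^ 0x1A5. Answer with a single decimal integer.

457 = 111001001
0x1A5 = 110100101
XOR → 001101100 = 108

108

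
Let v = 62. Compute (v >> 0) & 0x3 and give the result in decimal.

v = 000000111110
Shift right by 0: 000000111110
Mask low 2 bits: 10 = 2

2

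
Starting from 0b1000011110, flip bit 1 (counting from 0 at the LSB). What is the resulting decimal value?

x = 1000011110
bit 1 is currently 1; toggle it via x ^ (1 << 1) = x ^ 2
→ 1000011100 = 540

540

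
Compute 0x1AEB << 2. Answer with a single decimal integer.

27564

0x1AEB = 001101011101011
shift left by 2 → 110101110101100 = 27564
(equivalently, 6891 × 2^2 = 6891 × 4)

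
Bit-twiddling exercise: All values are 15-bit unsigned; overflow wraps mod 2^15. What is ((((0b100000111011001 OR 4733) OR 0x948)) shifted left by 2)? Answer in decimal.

28660

0b100000111011001 = 100000111011001
4733 = 001001001111101
→ OR → 101001111111101 = 21501
0x948 = 000100101001000
→ OR → 101101111111101 = 23549
→ shifted left by 2 (mod 2^15) → 110111111110100 = 28660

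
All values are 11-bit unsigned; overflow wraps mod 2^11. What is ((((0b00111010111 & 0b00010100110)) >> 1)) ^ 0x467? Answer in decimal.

0b00111010111 = 00111010111
0b00010100110 = 00010100110
→ & → 00010000110 = 134
→ >> 1 → 00001000011 = 67
0x467 = 10001100111
→ ^ → 10000100100 = 1060

1060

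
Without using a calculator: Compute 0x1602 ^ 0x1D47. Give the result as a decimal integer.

2885

0x1602 = 1011000000010
0x1D47 = 1110101000111
XOR → 0101101000101 = 2885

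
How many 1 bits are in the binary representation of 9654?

8

9654 = 10010110110110
Count the 1s: 1 + 1 + 1 + 1 + 1 + 1 + 1 + 1 = 8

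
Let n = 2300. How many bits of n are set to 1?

7

2300 = 100011111100
Count the 1s: 1 + 1 + 1 + 1 + 1 + 1 + 1 = 7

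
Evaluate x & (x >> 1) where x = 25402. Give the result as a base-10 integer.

8472

x = 110001100111010 = 25402
x>>1 = 011000110011101
AND  = 010000100011000 = 8472
(x & (x >> 1) has a 1 wherever x has two consecutive 1 bits.)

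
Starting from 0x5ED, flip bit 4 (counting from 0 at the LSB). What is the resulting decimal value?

x = 10111101101
bit 4 is currently 0; toggle it via x ^ (1 << 4) = x ^ 16
→ 10111111101 = 1533

1533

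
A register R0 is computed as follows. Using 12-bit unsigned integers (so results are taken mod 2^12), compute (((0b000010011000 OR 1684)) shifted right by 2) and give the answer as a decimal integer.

0b000010011000 = 000010011000
1684 = 011010010100
→ OR → 011010011100 = 1692
→ shifted right by 2 → 000110100111 = 423

423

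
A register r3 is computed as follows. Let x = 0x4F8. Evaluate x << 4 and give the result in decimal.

20352

0x4F8 = 000010011111000
shift left by 4 → 100111110000000 = 20352
(equivalently, 1272 × 2^4 = 1272 × 16)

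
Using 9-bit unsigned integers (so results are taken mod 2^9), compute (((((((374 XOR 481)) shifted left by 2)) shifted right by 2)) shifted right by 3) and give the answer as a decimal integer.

2

374 = 101110110
481 = 111100001
→ XOR → 010010111 = 151
→ shifted left by 2 (mod 2^9) → 001011100 = 92
→ shifted right by 2 → 000010111 = 23
→ shifted right by 3 → 000000010 = 2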